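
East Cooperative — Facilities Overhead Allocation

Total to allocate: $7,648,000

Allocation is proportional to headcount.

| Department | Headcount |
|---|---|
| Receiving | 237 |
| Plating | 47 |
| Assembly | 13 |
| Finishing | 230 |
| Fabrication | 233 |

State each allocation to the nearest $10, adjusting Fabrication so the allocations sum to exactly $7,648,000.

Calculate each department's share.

Receiving: $2,384,970 · Plating: $472,970 · Assembly: $130,820 · Finishing: $2,314,530 · Fabrication: $2,344,710

Sum of headcount: 760.
Pro-rata amounts: Receiving 237/760 × $7,648,000 = 2,384,968.42; Plating 47/760 × $7,648,000 = 472,968.42; Assembly 13/760 × $7,648,000 = 130,821.05; Finishing 230/760 × $7,648,000 = 2,314,526.32; Fabrication 233/760 × $7,648,000 = 2,344,715.79.
Rounded to nearest $10: Receiving $2,384,970; Plating $472,970; Assembly $130,820; Finishing $2,314,530; Fabrication $2,344,720. Sum = $7,648,010.
Difference $7,648,000 − $7,648,010 = −$10 applied to Fabrication: Fabrication becomes $2,344,710.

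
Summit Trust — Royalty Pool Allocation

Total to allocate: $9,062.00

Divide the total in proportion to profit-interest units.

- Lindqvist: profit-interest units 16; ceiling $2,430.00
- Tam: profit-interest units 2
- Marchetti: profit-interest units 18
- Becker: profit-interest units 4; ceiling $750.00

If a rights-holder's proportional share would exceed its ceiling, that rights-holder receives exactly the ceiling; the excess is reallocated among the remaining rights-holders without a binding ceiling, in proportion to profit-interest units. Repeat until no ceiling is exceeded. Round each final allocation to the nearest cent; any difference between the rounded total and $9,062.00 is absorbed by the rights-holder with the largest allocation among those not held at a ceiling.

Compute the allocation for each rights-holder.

Profit-interest units total: 40.
Unconstrained shares: Lindqvist 3,624.8000; Tam 453.1000; Marchetti 4,077.9000; Becker 906.2000.
Cap binds for Lindqvist ($2,430.00), Becker ($750.00); residual $5,882.00 reallocated over remaining profit-interest units 20.
Remaining shares: Tam 588.2000 → $588.20; Marchetti 5,293.8000 → $5,293.80.

Lindqvist: $2,430.00 · Tam: $588.20 · Marchetti: $5,293.80 · Becker: $750.00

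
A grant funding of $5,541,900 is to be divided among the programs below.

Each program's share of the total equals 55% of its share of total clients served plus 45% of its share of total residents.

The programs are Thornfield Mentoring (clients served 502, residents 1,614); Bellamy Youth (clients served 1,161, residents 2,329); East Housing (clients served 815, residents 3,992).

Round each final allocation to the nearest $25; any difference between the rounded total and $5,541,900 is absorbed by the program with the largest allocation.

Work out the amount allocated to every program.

Totals — clients served 2,478, residents 7,935.
Blended shares (55% clients served + 45% residents): Thornfield Mentoring 0.2030; Bellamy Youth 0.3898; East Housing 0.4073.
Raw shares: Thornfield Mentoring 1,124,737.98; Bellamy Youth 2,160,049.99; East Housing 2,257,112.03.
At nearest $25: Thornfield Mentoring $1,124,750; Bellamy Youth $2,160,050; East Housing $2,257,100. Sum = $5,541,900.
Sum already equals the total — no adjustment.

Thornfield Mentoring: $1,124,750; Bellamy Youth: $2,160,050; East Housing: $2,257,100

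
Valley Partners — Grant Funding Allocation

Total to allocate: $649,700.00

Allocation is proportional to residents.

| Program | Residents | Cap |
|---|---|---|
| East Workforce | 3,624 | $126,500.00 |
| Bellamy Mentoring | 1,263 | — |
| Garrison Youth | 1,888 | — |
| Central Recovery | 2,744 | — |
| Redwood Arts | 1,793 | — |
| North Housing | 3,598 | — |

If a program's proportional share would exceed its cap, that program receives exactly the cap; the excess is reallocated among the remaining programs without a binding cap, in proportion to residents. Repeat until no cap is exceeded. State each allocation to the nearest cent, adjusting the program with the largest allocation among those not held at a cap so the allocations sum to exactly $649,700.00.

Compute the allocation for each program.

Combined residents = 14,910.
Proportional shares (ignoring caps): East Workforce 157,915.0101; Bellamy Mentoring 55,034.9497; Garrison Youth 82,269.1885; Central Recovery 119,569.2019; Redwood Arts 78,129.5842; North Housing 156,782.0657.
Held at cap: East Workforce ($126,500.00); remaining pool $523,200.00 reallocated over remaining residents 11,286.
Shares after redistribution: Bellamy Mentoring 58,550.5582 → $58,550.56; Garrison Youth 87,524.5082 → $87,524.51; Central Recovery 127,207.2302 → $127,207.23; Redwood Arts 83,120.4678 → $83,120.47; North Housing 166,797.2355 → $166,797.24.
Rounding difference −$0.01 applied to North Housing → $166,797.23.

East Workforce: $126,500.00; Bellamy Mentoring: $58,550.56; Garrison Youth: $87,524.51; Central Recovery: $127,207.23; Redwood Arts: $83,120.47; North Housing: $166,797.23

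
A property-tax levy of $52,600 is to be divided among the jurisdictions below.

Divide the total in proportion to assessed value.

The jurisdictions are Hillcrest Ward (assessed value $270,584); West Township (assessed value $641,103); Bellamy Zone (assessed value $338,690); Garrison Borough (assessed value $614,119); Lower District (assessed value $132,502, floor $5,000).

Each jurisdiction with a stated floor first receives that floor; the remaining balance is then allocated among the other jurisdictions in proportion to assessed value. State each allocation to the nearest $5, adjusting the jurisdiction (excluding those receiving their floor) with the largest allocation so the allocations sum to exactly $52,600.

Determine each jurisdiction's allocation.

Guaranteed amounts: Lower District $5,000. Residual $47,600.
Residual split over remaining assessed value 1,864,496: Hillcrest Ward 6,907.92 → $6,910; West Township 16,367.16 → $16,365; Bellamy Zone 8,646.65 → $8,645; Garrison Borough 15,678.27 → $15,680.

Hillcrest Ward: $6,910 | West Township: $16,365 | Bellamy Zone: $8,645 | Garrison Borough: $15,680 | Lower District: $5,000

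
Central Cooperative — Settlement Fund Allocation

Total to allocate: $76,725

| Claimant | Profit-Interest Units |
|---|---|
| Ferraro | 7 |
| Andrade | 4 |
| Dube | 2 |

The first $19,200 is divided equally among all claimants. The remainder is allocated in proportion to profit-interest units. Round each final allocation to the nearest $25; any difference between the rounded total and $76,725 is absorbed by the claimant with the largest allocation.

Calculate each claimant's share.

$19,200 shared equally gives $6,400 per claimant.
Remainder $57,525 by profit-interest units (total 13): Ferraro 30,975.00 → $30,975; Andrade 17,700.00 → $17,700; Dube 8,850.00 → $8,850.
Totals: Ferraro $6,400 + $30,975 = $37,375; Andrade $6,400 + $17,700 = $24,100; Dube $6,400 + $8,850 = $15,250.

Ferraro: $37,375 | Andrade: $24,100 | Dube: $15,250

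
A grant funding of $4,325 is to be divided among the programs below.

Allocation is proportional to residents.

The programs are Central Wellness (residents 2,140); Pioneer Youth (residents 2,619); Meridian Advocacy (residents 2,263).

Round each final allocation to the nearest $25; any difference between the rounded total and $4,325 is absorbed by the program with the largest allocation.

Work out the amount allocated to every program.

Central Wellness: $1,325; Pioneer Youth: $1,600; Meridian Advocacy: $1,400

Combined residents = 7,022.
Unrounded shares: Central Wellness 2,140/7,022 × $4,325 = 1,318.07; Pioneer Youth 2,619/7,022 × $4,325 = 1,613.10; Meridian Advocacy 2,263/7,022 × $4,325 = 1,393.83.
At nearest $25: Central Wellness $1,325; Pioneer Youth $1,625; Meridian Advocacy $1,400. Sum = $4,350.
Difference $4,325 − $4,350 = −$25 applied to largest allocation (Pioneer Youth): Pioneer Youth becomes $1,600.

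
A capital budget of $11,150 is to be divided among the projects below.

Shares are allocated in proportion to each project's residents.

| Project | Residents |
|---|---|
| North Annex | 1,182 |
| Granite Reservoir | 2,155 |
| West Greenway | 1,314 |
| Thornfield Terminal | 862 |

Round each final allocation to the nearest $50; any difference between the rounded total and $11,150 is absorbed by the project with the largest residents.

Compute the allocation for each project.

Residents total: 1,182 + 2,155 + 1,314 + 862 = 5,513.
Proportional shares: North Annex 2,390.59; Granite Reservoir 4,358.47; West Greenway 2,657.55; Thornfield Terminal 1,743.39.
At nearest $50: North Annex $2,400; Granite Reservoir $4,350; West Greenway $2,650; Thornfield Terminal $1,750. Sum = $11,150.
Sum already equals the total — no adjustment.

North Annex: $2,400 | Granite Reservoir: $4,350 | West Greenway: $2,650 | Thornfield Terminal: $1,750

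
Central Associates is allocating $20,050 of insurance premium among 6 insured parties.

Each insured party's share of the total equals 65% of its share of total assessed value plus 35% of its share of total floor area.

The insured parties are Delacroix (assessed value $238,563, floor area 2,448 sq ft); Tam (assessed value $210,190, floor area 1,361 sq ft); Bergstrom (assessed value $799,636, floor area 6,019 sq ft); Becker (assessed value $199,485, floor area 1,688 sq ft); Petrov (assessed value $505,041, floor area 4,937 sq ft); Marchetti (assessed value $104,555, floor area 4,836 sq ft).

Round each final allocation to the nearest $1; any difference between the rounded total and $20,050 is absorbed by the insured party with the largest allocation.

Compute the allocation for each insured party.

Totals — assessed value 2,057,470, floor area 21,289.
Combined weights (65% assessed value + 35% floor area): Delacroix 0.1156; Tam 0.0888; Bergstrom 0.3516; Becker 0.0908; Petrov 0.2407; Marchetti 0.1125.
Pro-rata amounts: Delacroix 2,318.05; Tam 1,780.02; Bergstrom 7,049.13; Becker 1,820.00; Petrov 4,826.43; Marchetti 2,256.37.
After rounding ($1): Delacroix $2,318; Tam $1,780; Bergstrom $7,049; Becker $1,820; Petrov $4,826; Marchetti $2,256. Sum = $20,049.
Difference $20,050 − $20,049 = +$1 applied to largest allocation (Bergstrom): Bergstrom becomes $7,050.

Delacroix: $2,318; Tam: $1,780; Bergstrom: $7,050; Becker: $1,820; Petrov: $4,826; Marchetti: $2,256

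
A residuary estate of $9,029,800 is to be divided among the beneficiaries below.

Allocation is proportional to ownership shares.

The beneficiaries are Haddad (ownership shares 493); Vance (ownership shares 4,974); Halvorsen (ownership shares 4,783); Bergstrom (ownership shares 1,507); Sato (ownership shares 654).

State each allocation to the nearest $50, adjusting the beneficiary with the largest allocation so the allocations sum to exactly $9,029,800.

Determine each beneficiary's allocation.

Total ownership shares = 12,411.
Proportional shares: Haddad 493/12,411 × $9,029,800 = 358,689.18; Vance 4,974/12,411 × $9,029,800 = 3,618,904.62; Halvorsen 4,783/12,411 × $9,029,800 = 3,479,939.84; Bergstrom 1,507/12,411 × $9,029,800 = 1,096,439.34; Sato 654/12,411 × $9,029,800 = 475,827.02.
After rounding ($50): Haddad $358,700; Vance $3,618,900; Halvorsen $3,479,950; Bergstrom $1,096,450; Sato $475,850. Sum = $9,029,850.
Difference $9,029,800 − $9,029,850 = −$50 applied to largest allocation (Vance): Vance becomes $3,618,850.

Haddad: $358,700 · Vance: $3,618,850 · Halvorsen: $3,479,950 · Bergstrom: $1,096,450 · Sato: $475,850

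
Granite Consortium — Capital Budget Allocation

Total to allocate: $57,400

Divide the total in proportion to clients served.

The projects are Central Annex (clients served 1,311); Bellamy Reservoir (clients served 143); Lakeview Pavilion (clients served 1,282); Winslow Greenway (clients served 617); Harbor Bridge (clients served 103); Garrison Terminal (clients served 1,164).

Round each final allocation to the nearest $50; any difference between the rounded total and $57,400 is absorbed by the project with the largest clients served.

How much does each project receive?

Central Annex: $16,250; Bellamy Reservoir: $1,800; Lakeview Pavilion: $15,950; Winslow Greenway: $7,650; Harbor Bridge: $1,300; Garrison Terminal: $14,450

Sum of clients served: 4,620.
Pro-rata amounts: Central Annex 1,311/4,620 × $57,400 = 16,288.18; Bellamy Reservoir 143/4,620 × $57,400 = 1,776.67; Lakeview Pavilion 1,282/4,620 × $57,400 = 15,927.88; Winslow Greenway 617/4,620 × $57,400 = 7,665.76; Harbor Bridge 103/4,620 × $57,400 = 1,279.70; Garrison Terminal 1,164/4,620 × $57,400 = 14,461.82.
After rounding ($50): Central Annex $16,300; Bellamy Reservoir $1,800; Lakeview Pavilion $15,950; Winslow Greenway $7,650; Harbor Bridge $1,300; Garrison Terminal $14,450. Sum = $57,450.
Difference $57,400 − $57,450 = −$50 applied to largest clients served (Central Annex): Central Annex becomes $16,250.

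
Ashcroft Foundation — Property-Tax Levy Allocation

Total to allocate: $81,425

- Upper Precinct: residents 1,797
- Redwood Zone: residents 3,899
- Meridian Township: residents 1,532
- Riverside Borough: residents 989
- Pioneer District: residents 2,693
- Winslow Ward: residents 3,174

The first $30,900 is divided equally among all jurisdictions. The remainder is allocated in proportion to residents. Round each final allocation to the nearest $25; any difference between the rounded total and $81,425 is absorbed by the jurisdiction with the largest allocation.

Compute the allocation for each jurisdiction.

Upper Precinct: $11,600 · Redwood Zone: $19,150 · Meridian Township: $10,650 · Riverside Borough: $8,700 · Pioneer District: $14,800 · Winslow Ward: $16,525

Equal tier: $30,900 ÷ 6 = $5,150 apiece.
Remainder $50,525 by residents (total 14,084): Upper Precinct 6,446.57 → $6,450; Redwood Zone 13,987.29 → $13,975; Meridian Township 5,495.90 → $5,500; Riverside Borough 3,547.94 → $3,550; Pioneer District 9,660.88 → $9,650; Winslow Ward 11,386.42 → $11,375.
Rounding difference +$25 on remainder applied to Redwood Zone.
Totals: Upper Precinct $5,150 + $6,450 = $11,600; Redwood Zone $5,150 + $14,000 = $19,150; Meridian Township $5,150 + $5,500 = $10,650; Riverside Borough $5,150 + $3,550 = $8,700; Pioneer District $5,150 + $9,650 = $14,800; Winslow Ward $5,150 + $11,375 = $16,525.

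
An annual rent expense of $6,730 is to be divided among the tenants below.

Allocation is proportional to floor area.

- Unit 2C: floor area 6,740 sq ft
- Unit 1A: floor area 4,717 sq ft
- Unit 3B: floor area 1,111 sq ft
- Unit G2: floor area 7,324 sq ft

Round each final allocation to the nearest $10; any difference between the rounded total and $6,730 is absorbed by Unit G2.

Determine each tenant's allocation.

Unit 2C: $2,280 · Unit 1A: $1,600 · Unit 3B: $380 · Unit G2: $2,470

Sum of floor area: 19,892.
Raw shares: Unit 2C 6,740/19,892 × $6,730 = 2,280.32; Unit 1A 4,717/19,892 × $6,730 = 1,595.89; Unit 3B 1,111/19,892 × $6,730 = 375.88; Unit G2 7,324/19,892 × $6,730 = 2,477.91.
After rounding ($10): Unit 2C $2,280; Unit 1A $1,600; Unit 3B $380; Unit G2 $2,480. Sum = $6,740.
Difference $6,730 − $6,740 = −$10 applied to Unit G2: Unit G2 becomes $2,470.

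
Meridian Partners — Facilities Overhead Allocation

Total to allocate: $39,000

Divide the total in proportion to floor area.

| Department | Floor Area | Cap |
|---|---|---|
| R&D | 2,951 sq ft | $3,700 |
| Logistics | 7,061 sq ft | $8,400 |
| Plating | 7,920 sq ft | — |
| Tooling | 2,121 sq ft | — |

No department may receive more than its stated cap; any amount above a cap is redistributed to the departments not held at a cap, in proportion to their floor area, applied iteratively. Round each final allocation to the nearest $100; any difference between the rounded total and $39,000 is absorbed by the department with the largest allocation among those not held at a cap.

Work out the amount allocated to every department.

R&D: $3,700 · Logistics: $8,400 · Plating: $21,200 · Tooling: $5,700

Combined floor area = 20,053.
Proportional shares (ignoring caps): R&D 5,739.24; Logistics 13,732.56; Plating 15,403.18; Tooling 4,125.02.
Held at cap: R&D ($3,700), Logistics ($8,400); residual $26,900 reallocated over remaining floor area 10,041.
Redistributed shares: Plating 21,217.81 → $21,200; Tooling 5,682.19 → $5,700.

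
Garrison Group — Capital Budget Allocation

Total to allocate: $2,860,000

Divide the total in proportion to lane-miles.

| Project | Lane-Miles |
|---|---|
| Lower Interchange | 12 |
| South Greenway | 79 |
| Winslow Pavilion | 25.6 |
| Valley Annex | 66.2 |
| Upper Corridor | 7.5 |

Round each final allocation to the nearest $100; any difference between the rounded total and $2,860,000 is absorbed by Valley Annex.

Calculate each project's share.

Lower Interchange: $180,300 · South Greenway: $1,187,300 · Winslow Pavilion: $384,700 · Valley Annex: $995,000 · Upper Corridor: $112,700

Lane-miles total: 190.3.
Raw shares: Lower Interchange 12/190.3 × $2,860,000 = 180,346.82; South Greenway 79/190.3 × $2,860,000 = 1,187,283.24; Winslow Pavilion 25.6/190.3 × $2,860,000 = 384,739.88; Valley Annex 66.2/190.3 × $2,860,000 = 994,913.29; Upper Corridor 7.5/190.3 × $2,860,000 = 112,716.76.
At nearest $100: Lower Interchange $180,300; South Greenway $1,187,300; Winslow Pavilion $384,700; Valley Annex $994,900; Upper Corridor $112,700. Sum = $2,859,900.
Difference $2,860,000 − $2,859,900 = +$100 applied to Valley Annex: Valley Annex becomes $995,000.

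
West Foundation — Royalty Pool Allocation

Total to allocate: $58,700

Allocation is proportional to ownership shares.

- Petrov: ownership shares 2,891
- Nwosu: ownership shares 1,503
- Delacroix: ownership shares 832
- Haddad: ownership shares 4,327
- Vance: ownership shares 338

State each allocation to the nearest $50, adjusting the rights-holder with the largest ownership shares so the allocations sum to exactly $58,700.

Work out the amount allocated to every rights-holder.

Petrov: $17,150; Nwosu: $8,900; Delacroix: $4,950; Haddad: $25,700; Vance: $2,000

Combined ownership shares = 2,891 + 1,503 + 832 + 4,327 + 338 = 9,891.
Unrounded shares: Petrov 17,157.18; Nwosu 8,919.84; Delacroix 4,937.66; Haddad 25,679.40; Vance 2,005.92.
After rounding ($50): Petrov $17,150; Nwosu $8,900; Delacroix $4,950; Haddad $25,700; Vance $2,000. Sum = $58,700.
No rounding difference to absorb.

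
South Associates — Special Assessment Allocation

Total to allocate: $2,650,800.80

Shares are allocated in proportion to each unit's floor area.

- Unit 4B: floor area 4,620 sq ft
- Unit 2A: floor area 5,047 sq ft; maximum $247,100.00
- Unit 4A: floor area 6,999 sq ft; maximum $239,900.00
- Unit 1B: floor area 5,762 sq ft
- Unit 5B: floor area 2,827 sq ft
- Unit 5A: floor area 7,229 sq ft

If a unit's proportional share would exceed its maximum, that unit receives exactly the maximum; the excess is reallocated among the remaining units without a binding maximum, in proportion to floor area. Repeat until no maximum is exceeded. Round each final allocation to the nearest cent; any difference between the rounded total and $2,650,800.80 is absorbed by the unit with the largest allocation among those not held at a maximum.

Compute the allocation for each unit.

Sum of floor area: 32,484.
Unconstrained shares: Unit 4B 377,007.1326; Unit 2A 411,851.7312; Unit 4A 571,141.3249; Unit 1B 470,198.0732; Unit 5B 230,692.4597; Unit 5A 589,910.0783.
Held at cap: Unit 2A ($247,100.00), Unit 4A ($239,900.00); remaining pool $2,163,800.80 reallocated over remaining floor area 20,438.
Shares after redistribution: Unit 4B 489,126.1227 → $489,126.12; Unit 1B 610,031.3245 → $610,031.32; Unit 5B 299,298.6037 → $299,298.60; Unit 5A 765,344.7492 → $765,344.75.
Rounding difference +$0.01 applied to Unit 5A → $765,344.76.

Unit 4B: $489,126.12; Unit 2A: $247,100.00; Unit 4A: $239,900.00; Unit 1B: $610,031.32; Unit 5B: $299,298.60; Unit 5A: $765,344.76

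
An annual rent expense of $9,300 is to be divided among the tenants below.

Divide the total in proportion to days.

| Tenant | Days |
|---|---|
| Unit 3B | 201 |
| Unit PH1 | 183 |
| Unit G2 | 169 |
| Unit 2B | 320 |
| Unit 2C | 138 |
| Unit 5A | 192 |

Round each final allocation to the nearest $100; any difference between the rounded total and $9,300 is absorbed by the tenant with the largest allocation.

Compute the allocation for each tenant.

Unit 3B: $1,600; Unit PH1: $1,400; Unit G2: $1,300; Unit 2B: $2,400; Unit 2C: $1,100; Unit 5A: $1,500

Total days = 1,203.
Unrounded shares: Unit 3B 201/1,203 × $9,300 = 1,553.87; Unit PH1 183/1,203 × $9,300 = 1,414.71; Unit G2 169/1,203 × $9,300 = 1,306.48; Unit 2B 320/1,203 × $9,300 = 2,473.82; Unit 2C 138/1,203 × $9,300 = 1,066.83; Unit 5A 192/1,203 × $9,300 = 1,484.29.
Rounded to nearest $100: Unit 3B $1,600; Unit PH1 $1,400; Unit G2 $1,300; Unit 2B $2,500; Unit 2C $1,100; Unit 5A $1,500. Sum = $9,400.
Difference $9,300 − $9,400 = −$100 applied to largest allocation (Unit 2B): Unit 2B becomes $2,400.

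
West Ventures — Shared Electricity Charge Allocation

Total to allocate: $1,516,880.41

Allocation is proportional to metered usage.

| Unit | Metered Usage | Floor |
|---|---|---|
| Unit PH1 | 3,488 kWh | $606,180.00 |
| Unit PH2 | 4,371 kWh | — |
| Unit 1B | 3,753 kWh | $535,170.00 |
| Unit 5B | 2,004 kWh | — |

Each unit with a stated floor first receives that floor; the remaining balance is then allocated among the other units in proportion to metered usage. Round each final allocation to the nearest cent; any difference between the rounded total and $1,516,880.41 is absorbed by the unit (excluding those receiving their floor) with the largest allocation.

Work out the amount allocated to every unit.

Fund the minimums — Unit PH1 $606,180.00; Unit 1B $535,170.00. Balance $375,530.41.
Balance split over remaining metered usage 6,375: Unit PH2 257,481.3211 → $257,481.32; Unit 5B 118,049.0889 → $118,049.09.

Unit PH1: $606,180.00; Unit PH2: $257,481.32; Unit 1B: $535,170.00; Unit 5B: $118,049.09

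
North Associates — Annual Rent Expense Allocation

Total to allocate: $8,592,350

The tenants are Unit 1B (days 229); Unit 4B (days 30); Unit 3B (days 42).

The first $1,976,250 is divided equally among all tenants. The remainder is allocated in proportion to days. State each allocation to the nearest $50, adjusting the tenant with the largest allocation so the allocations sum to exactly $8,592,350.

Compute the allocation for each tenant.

Unit 1B: $5,692,250; Unit 4B: $1,318,150; Unit 3B: $1,581,950

Equal tier: $1,976,250 ÷ 3 = $658,750 apiece.
Remainder $6,616,100 by days (total 301): Unit 1B 5,033,511.30 → $5,033,500; Unit 4B 659,411.96 → $659,400; Unit 3B 923,176.74 → $923,200.
Totals: Unit 1B $658,750 + $5,033,500 = $5,692,250; Unit 4B $658,750 + $659,400 = $1,318,150; Unit 3B $658,750 + $923,200 = $1,581,950.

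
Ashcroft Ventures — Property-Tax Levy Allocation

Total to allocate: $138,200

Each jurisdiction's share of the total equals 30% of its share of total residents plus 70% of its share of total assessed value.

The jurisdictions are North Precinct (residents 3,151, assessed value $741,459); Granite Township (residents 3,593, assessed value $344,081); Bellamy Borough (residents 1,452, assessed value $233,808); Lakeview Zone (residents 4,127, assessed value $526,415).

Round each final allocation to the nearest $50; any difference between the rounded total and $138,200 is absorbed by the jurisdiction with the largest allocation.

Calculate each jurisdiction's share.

Totals — residents 12,323, assessed value 1,845,763.
Composite weights (30% residents + 70% assessed value): North Precinct 0.3579; Granite Township 0.2180; Bellamy Borough 0.1240; Lakeview Zone 0.3001.
Pro-rata amounts: North Precinct 49,462.65; Granite Township 30,122.38; Bellamy Borough 17,139.50; Lakeview Zone 41,475.47.
At nearest $50: North Precinct $49,450; Granite Township $30,100; Bellamy Borough $17,150; Lakeview Zone $41,500. Sum = $138,200.
Sum already equals the total — no adjustment.

North Precinct: $49,450 | Granite Township: $30,100 | Bellamy Borough: $17,150 | Lakeview Zone: $41,500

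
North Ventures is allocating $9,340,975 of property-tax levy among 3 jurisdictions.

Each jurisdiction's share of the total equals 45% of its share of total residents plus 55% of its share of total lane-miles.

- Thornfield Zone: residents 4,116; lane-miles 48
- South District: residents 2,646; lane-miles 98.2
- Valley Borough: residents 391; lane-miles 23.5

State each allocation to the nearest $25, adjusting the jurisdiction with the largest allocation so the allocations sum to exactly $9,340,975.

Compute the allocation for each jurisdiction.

Thornfield Zone: $3,871,925; South District: $4,527,825; Valley Borough: $941,225

Residents total 7,153; lane-miles total 169.7.
Combined weights (45% residents + 55% lane-miles): Thornfield Zone 0.4145; South District 0.4847; Valley Borough 0.1008.
Proportional shares: Thornfield Zone 3,871,917.79; South District 4,527,842.92; Valley Borough 941,214.29.
At nearest $25: Thornfield Zone $3,871,925; South District $4,527,850; Valley Borough $941,225. Sum = $9,341,000.
Difference $9,340,975 − $9,341,000 = −$25 applied to largest allocation (South District): South District becomes $4,527,825.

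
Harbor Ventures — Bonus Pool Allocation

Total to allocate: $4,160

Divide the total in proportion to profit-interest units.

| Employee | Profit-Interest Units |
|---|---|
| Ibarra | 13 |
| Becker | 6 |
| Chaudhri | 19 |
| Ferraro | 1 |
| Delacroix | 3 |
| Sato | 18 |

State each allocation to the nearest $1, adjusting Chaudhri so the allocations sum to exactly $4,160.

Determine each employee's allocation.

Ibarra: $901 · Becker: $416 · Chaudhri: $1,318 · Ferraro: $69 · Delacroix: $208 · Sato: $1,248

Profit-interest units total: 60.
Unrounded shares: Ibarra 13/60 × $4,160 = 901.33; Becker 6/60 × $4,160 = 416.00; Chaudhri 19/60 × $4,160 = 1,317.33; Ferraro 1/60 × $4,160 = 69.33; Delacroix 3/60 × $4,160 = 208.00; Sato 18/60 × $4,160 = 1,248.00.
At nearest $1: Ibarra $901; Becker $416; Chaudhri $1,317; Ferraro $69; Delacroix $208; Sato $1,248. Sum = $4,159.
Difference $4,160 − $4,159 = +$1 applied to Chaudhri: Chaudhri becomes $1,318.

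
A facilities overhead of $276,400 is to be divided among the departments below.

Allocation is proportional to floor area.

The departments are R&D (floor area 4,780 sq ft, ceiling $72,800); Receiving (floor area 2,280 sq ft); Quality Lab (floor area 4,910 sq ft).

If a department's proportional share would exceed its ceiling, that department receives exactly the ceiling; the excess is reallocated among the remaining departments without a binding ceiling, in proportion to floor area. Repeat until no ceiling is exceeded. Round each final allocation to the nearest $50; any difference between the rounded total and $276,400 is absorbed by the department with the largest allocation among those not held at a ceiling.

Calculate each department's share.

R&D: $72,800 · Receiving: $64,550 · Quality Lab: $139,050

Total floor area = 11,970.
Pro-rata shares before constraints: R&D 110,375.27; Receiving 52,647.62; Quality Lab 113,377.11.
Held at cap: R&D ($72,800); balance $203,600 reallocated over remaining floor area 7,190.
Redistributed shares: Receiving 64,563.00 → $64,550; Quality Lab 139,037.00 → $139,050.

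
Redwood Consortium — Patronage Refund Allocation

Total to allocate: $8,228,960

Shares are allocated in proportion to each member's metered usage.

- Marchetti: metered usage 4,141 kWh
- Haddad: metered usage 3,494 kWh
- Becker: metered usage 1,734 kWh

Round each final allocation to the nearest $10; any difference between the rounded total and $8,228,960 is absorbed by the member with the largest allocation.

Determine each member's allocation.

Marchetti: $3,637,120; Haddad: $3,068,840; Becker: $1,523,000

Total metered usage = 9,369.
Proportional shares: Marchetti 4,141/9,369 × $8,228,960 = 3,637,114.24; Haddad 3,494/9,369 × $8,228,960 = 3,068,842.59; Becker 1,734/9,369 × $8,228,960 = 1,523,003.16.
At nearest $10: Marchetti $3,637,110; Haddad $3,068,840; Becker $1,523,000. Sum = $8,228,950.
Difference $8,228,960 − $8,228,950 = +$10 applied to largest allocation (Marchetti): Marchetti becomes $3,637,120.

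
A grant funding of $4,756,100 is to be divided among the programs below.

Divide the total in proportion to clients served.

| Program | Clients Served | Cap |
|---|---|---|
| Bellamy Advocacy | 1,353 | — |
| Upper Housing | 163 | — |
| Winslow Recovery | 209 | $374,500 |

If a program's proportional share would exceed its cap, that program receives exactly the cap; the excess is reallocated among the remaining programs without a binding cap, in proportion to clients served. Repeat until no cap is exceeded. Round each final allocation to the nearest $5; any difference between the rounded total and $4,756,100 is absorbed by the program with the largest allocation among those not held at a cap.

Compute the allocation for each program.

Bellamy Advocacy: $3,910,490 | Upper Housing: $471,110 | Winslow Recovery: $374,500

Total clients served = 1,725.
Pro-rata shares before constraints: Bellamy Advocacy 3,730,436.70; Upper Housing 449,416.99; Winslow Recovery 576,246.32.
Cap binds for Winslow Recovery ($374,500); remaining pool $4,381,600 reallocated over remaining clients served 1,516.
Remaining shares: Bellamy Advocacy 3,910,491.29 → $3,910,490; Upper Housing 471,108.71 → $471,110.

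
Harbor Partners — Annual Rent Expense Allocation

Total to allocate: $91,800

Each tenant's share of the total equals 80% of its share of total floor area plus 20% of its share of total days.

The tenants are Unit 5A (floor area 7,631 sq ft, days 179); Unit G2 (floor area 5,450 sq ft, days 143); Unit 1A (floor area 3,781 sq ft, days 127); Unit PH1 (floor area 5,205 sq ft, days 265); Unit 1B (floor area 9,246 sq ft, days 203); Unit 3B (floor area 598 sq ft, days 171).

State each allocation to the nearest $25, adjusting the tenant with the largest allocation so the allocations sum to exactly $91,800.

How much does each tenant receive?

Floor area total 31,911; days total 1,088.
Blended shares (80% floor area + 20% days): Unit 5A 0.2242; Unit G2 0.1629; Unit 1A 0.1181; Unit PH1 0.1792; Unit 1B 0.2691; Unit 3B 0.0464.
Pro-rata amounts: Unit 5A 20,582.61; Unit G2 14,955.76; Unit 1A 10,844.72; Unit PH1 16,450.67; Unit 1B 24,704.38; Unit 3B 4,261.86.
At nearest $25: Unit 5A $20,575; Unit G2 $14,950; Unit 1A $10,850; Unit PH1 $16,450; Unit 1B $24,700; Unit 3B $4,250. Sum = $91,775.
Difference $91,800 − $91,775 = +$25 applied to largest allocation (Unit 1B): Unit 1B becomes $24,725.

Unit 5A: $20,575 | Unit G2: $14,950 | Unit 1A: $10,850 | Unit PH1: $16,450 | Unit 1B: $24,725 | Unit 3B: $4,250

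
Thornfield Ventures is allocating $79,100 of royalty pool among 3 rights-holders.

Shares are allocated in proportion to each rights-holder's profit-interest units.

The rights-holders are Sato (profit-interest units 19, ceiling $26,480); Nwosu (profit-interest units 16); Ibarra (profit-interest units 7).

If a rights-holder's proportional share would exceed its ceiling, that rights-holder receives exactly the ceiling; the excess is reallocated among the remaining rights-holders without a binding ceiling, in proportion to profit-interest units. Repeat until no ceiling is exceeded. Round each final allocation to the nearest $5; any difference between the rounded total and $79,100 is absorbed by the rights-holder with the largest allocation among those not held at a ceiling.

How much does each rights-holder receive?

Total profit-interest units = 42.
Pro-rata shares before constraints: Sato 35,783.33; Nwosu 30,133.33; Ibarra 13,183.33.
Cap binds for Sato ($26,480); remaining pool $52,620 reallocated over remaining profit-interest units 23.
Shares after redistribution: Nwosu 36,605.22 → $36,605; Ibarra 16,014.78 → $16,015.

Sato: $26,480 | Nwosu: $36,605 | Ibarra: $16,015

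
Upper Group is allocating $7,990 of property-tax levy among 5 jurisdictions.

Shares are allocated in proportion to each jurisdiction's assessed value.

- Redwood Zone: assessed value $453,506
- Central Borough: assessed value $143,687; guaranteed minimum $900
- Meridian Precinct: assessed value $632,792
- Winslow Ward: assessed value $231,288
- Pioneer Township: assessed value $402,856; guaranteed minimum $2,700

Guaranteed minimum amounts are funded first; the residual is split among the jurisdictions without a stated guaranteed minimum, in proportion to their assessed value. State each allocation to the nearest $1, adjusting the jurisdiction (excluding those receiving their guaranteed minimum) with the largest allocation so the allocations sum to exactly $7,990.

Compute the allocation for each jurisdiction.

Guaranteed amounts: Central Borough $900; Pioneer Township $2,700. Remaining pool $4,390.
Remaining pool split over remaining assessed value 1,317,586: Redwood Zone 1,511.01 → $1,511; Meridian Precinct 2,108.37 → $2,108; Winslow Ward 770.62 → $771.

Redwood Zone: $1,511; Central Borough: $900; Meridian Precinct: $2,108; Winslow Ward: $771; Pioneer Township: $2,700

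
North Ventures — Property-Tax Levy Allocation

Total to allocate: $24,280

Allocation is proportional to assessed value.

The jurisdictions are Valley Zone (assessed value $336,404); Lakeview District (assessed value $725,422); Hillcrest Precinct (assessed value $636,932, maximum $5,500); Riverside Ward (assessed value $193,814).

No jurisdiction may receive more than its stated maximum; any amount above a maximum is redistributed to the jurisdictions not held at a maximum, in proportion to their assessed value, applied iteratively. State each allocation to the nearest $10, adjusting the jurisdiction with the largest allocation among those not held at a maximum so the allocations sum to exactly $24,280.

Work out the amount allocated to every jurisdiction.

Valley Zone: $5,030 · Lakeview District: $10,850 · Hillcrest Precinct: $5,500 · Riverside Ward: $2,900

Total assessed value = 1,892,572.
Unconstrained shares: Valley Zone 4,315.76; Lakeview District 9,306.51; Hillcrest Precinct 8,171.27; Riverside Ward 2,486.46.
Cap binds for Hillcrest Precinct ($5,500); residual $18,780 reallocated over remaining assessed value 1,255,640.
Redistributed shares: Valley Zone 5,031.43 → $5,030; Lakeview District 10,849.79 → $10,850; Riverside Ward 2,898.78 → $2,900.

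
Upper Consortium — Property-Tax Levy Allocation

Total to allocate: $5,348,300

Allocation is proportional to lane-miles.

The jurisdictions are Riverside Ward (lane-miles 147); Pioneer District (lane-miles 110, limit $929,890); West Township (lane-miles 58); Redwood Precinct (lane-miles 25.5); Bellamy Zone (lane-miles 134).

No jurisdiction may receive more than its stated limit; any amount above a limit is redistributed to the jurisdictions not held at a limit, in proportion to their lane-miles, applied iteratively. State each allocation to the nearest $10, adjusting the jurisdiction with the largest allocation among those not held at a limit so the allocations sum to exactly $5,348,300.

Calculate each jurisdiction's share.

Riverside Ward: $1,781,900; Pioneer District: $929,890; West Township: $703,070; Redwood Precinct: $309,110; Bellamy Zone: $1,624,330

Combined lane-miles = 474.5.
Unconstrained shares: Riverside Ward 1,656,902.21; Pioneer District 1,239,858.80; West Township 653,743.73; Redwood Precinct 287,421.81; Bellamy Zone 1,510,373.45.
Cap binds for Pioneer District ($929,890); balance $4,418,410 reallocated over remaining lane-miles 364.5.
Redistributed shares: Riverside Ward 1,781,910.21 → $1,781,910; West Township 703,066.61 → $703,070; Redwood Precinct 309,106.87 → $309,110; Bellamy Zone 1,624,326.31 → $1,624,330.
Rounding difference −$10 applied to Riverside Ward → $1,781,900.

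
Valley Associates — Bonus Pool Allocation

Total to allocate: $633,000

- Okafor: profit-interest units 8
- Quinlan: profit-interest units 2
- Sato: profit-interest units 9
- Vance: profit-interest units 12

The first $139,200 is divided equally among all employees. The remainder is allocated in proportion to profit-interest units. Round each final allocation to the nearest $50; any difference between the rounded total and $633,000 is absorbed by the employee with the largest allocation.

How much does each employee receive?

Okafor: $162,250 · Quinlan: $66,650 · Sato: $178,150 · Vance: $225,950

$139,200 shared equally gives $34,800 per employee.
Remainder $493,800 by profit-interest units (total 31): Okafor 127,432.26 → $127,450; Quinlan 31,858.06 → $31,850; Sato 143,361.29 → $143,350; Vance 191,148.39 → $191,150.
Totals: Okafor $34,800 + $127,450 = $162,250; Quinlan $34,800 + $31,850 = $66,650; Sato $34,800 + $143,350 = $178,150; Vance $34,800 + $191,150 = $225,950.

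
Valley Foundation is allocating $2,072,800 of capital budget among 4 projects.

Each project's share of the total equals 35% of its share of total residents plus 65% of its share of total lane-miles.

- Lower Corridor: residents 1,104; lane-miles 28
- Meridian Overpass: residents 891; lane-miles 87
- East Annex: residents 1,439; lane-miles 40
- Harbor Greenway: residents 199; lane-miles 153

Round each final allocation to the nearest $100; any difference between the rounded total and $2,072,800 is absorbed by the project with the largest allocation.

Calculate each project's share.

Residents total 3,633; lane-miles total 308.
Combined weights (35% residents + 65% lane-miles): Lower Corridor 0.1654; Meridian Overpass 0.2694; East Annex 0.2230; Harbor Greenway 0.3421.
Proportional shares: Lower Corridor 342,943.29; Meridian Overpass 558,499.47; East Annex 462,333.00; Harbor Greenway 709,024.24.
At nearest $100: Lower Corridor $342,900; Meridian Overpass $558,500; East Annex $462,300; Harbor Greenway $709,000. Sum = $2,072,700.
Difference $2,072,800 − $2,072,700 = +$100 applied to largest allocation (Harbor Greenway): Harbor Greenway becomes $709,100.

Lower Corridor: $342,900 | Meridian Overpass: $558,500 | East Annex: $462,300 | Harbor Greenway: $709,100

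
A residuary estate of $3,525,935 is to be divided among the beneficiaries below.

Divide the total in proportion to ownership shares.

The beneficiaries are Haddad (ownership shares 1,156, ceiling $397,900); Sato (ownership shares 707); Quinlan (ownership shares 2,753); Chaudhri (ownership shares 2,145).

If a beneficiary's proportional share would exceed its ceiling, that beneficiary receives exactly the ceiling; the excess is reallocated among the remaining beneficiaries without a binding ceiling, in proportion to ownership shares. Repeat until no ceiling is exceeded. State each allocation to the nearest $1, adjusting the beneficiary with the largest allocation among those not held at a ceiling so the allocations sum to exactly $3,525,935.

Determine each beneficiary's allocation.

Haddad: $397,900 · Sato: $394,562 · Quinlan: $1,536,393 · Chaudhri: $1,197,080

Combined ownership shares = 6,761.
Unconstrained shares: Haddad 602,866.57; Sato 368,708.19; Quinlan 1,435,719.43; Chaudhri 1,118,640.82.
Capped: Haddad ($397,900); residual $3,128,035 reallocated over remaining ownership shares 5,605.
Shares after redistribution: Sato 394,562.13 → $394,562; Quinlan 1,536,392.57 → $1,536,393; Chaudhri 1,197,080.30 → $1,197,080.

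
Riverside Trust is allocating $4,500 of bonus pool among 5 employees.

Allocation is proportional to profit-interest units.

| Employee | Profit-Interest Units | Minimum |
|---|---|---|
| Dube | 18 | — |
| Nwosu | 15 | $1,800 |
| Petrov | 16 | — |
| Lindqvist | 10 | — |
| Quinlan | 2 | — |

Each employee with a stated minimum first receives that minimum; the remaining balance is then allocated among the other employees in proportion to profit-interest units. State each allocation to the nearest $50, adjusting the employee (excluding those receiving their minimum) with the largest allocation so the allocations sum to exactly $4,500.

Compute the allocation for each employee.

Dube: $1,050 · Nwosu: $1,800 · Petrov: $950 · Lindqvist: $600 · Quinlan: $100

Guaranteed amounts: Nwosu $1,800. Remaining pool $2,700.
Remaining pool split over remaining profit-interest units 46: Dube 1,056.52 → $1,050; Petrov 939.13 → $950; Lindqvist 586.96 → $600; Quinlan 117.39 → $100.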